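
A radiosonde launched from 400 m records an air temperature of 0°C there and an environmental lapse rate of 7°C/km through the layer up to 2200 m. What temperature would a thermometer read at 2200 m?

400 → 2200 m (environmental, 7°C/km): ΔT = -7 × 1.8 = -12.6°C → T = -12.6°C

-12.6°C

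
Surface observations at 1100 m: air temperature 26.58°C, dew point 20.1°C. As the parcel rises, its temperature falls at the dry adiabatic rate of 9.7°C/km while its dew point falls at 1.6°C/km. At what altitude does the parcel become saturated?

T and T_d converge at 9.7 − 1.6 = 8.1°C per km
Height above start = (26.58 − 20.1) / 8.1 = 0.8 km
LCL altitude = 1100 m + 800 m = 1900 m

1900 m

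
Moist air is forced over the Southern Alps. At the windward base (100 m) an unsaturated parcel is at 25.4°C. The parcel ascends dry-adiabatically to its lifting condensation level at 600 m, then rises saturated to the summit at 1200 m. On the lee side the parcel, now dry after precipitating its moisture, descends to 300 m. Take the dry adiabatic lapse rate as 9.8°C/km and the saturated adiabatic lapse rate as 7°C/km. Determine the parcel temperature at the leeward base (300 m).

25.12°C

100–600 m, dry: Δz = 0.5 km ⇒ ΔT = -4.9°C; T = 20.5°C
600–1200 m, saturated: Δz = 0.6 km ⇒ ΔT = -4.2°C; T = 16.3°C
1200–300 m, dry descent: Δz = 0.9 km ⇒ ΔT = +8.82°C; T = 25.12°C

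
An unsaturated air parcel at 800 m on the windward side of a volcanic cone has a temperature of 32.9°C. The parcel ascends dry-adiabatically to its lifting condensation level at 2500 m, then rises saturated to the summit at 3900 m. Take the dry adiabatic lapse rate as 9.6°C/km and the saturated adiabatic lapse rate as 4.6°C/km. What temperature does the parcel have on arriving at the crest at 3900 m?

800 → 2500 m (dry, 9.6°C/km): ΔT = -9.6 × 1.7 = -16.32°C → T = 16.58°C
2500 → 3900 m (saturated, 4.6°C/km): ΔT = -4.6 × 1.4 = -6.44°C → T = 10.14°C

10.14°C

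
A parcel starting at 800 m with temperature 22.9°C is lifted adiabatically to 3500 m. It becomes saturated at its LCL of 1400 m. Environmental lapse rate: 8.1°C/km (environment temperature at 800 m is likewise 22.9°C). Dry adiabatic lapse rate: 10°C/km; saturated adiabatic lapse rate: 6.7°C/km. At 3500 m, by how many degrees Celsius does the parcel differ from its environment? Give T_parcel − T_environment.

+1.8°C (parcel warmer than environment)

Parcel:
  From 800 m to 1400 m (dry): cools by 10 × 0.6 = 6°C, giving 16.9°C.
  From 1400 m to 3500 m (saturated): cools by 6.7 × 2.1 = 14.07°C, giving 2.83°C.
Environment:
  From 800 m to 3500 m (environment): cools by 8.1 × 2.7 = 21.87°C, giving 1.03°C.
T_parcel − T_env = 2.83 − 1.03 = +1.8°C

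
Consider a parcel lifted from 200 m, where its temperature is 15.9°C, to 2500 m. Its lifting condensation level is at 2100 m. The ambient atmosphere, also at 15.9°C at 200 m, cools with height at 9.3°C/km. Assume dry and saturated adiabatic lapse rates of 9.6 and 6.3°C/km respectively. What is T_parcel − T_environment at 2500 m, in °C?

+0.63°C (parcel warmer than environment)

Parcel:
  From 200 m to 2100 m (dry): cools by 9.6 × 1.9 = 18.24°C, giving -2.34°C.
  From 2100 m to 2500 m (saturated): cools by 6.3 × 0.4 = 2.52°C, giving -4.86°C.
Environment:
  From 200 m to 2500 m (environment): cools by 9.3 × 2.3 = 21.39°C, giving -5.49°C.
T_parcel − T_env = -4.86 − (-5.49) = +0.63°C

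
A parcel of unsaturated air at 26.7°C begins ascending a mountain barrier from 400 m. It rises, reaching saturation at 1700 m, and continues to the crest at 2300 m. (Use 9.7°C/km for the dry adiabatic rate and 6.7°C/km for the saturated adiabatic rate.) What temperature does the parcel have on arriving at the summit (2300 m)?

400–1700 m, dry: Δz = 1.3 km ⇒ ΔT = -12.61°C; T = 14.09°C
1700–2300 m, saturated: Δz = 0.6 km ⇒ ΔT = -4.02°C; T = 10.07°C

10.07°C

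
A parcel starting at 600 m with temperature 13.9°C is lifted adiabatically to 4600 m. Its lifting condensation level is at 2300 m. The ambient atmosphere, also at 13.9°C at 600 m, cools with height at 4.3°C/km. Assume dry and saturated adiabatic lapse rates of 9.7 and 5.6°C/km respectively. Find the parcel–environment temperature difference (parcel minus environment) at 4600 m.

-12.17°C (parcel cooler than environment)

Parcel:
  600–2300 m, dry: Δz = 1.7 km ⇒ ΔT = -16.49°C; T = -2.59°C
  2300–4600 m, saturated: Δz = 2.3 km ⇒ ΔT = -12.88°C; T = -15.47°C
Environment:
  600–4600 m, environment: Δz = 4 km ⇒ ΔT = -17.2°C; T = -3.3°C
T_parcel − T_env = -15.47 − (-3.3) = -12.17°C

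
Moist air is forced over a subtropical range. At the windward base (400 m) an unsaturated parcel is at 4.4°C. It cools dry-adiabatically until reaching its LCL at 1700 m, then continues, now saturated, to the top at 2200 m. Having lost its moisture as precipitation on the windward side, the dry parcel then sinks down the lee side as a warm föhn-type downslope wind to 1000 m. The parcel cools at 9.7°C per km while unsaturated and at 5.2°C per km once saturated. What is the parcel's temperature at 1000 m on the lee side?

400 → 1700 m (dry, 9.7°C/km): ΔT = -9.7 × 1.3 = -12.61°C → T = -8.21°C
1700 → 2200 m (saturated, 5.2°C/km): ΔT = -5.2 × 0.5 = -2.6°C → T = -10.81°C
2200 → 1000 m (dry descent, 9.7°C/km): ΔT = +9.7 × 1.2 = +11.64°C → T = 0.83°C

0.83°C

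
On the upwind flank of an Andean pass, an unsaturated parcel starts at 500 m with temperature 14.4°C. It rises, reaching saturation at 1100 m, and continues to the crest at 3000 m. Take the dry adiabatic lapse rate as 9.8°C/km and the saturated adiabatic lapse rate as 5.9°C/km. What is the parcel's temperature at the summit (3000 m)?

-2.69°C

Dry to 1100 m: -9.8 × 0.6 km = -5.88°C, so T = 8.52°C.
Saturated to 3000 m: -5.9 × 1.9 km = -11.21°C, so T = -2.69°C.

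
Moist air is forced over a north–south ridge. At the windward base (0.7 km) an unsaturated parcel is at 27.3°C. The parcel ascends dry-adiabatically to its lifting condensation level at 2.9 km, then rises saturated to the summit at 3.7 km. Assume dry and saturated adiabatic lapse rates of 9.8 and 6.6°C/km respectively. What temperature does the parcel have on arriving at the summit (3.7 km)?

0.46°C

Dry to 2900 m: -9.8 × 2.2 km = -21.56°C, so T = 5.74°C.
Saturated to 3700 m: -6.6 × 0.8 km = -5.28°C, so T = 0.46°C.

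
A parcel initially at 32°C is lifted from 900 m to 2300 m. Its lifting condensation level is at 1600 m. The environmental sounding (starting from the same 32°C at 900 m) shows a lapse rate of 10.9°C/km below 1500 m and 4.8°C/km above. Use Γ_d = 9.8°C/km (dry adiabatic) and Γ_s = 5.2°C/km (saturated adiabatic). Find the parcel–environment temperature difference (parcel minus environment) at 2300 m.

Parcel:
  Dry to 1600 m: -9.8 × 0.7 km = -6.86°C, so T = 25.14°C.
  Saturated to 2300 m: -5.2 × 0.7 km = -3.64°C, so T = 21.5°C.
Environment:
  Environment, lower layer to 1500 m: -10.9 × 0.6 km = -6.54°C, so T = 25.46°C.
  Environment, upper layer to 2300 m: -4.8 × 0.8 km = -3.84°C, so T = 21.62°C.
T_parcel − T_env = 21.5 − 21.62 = -0.12°C

-0.12°C (parcel cooler than environment)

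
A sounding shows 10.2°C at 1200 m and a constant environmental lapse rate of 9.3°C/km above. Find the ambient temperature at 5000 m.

Environmental to 5000 m: -9.3 × 3.8 km = -35.34°C, so T = -25.14°C.

-25.14°C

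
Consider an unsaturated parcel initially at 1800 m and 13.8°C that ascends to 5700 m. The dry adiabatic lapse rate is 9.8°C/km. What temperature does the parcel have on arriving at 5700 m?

-24.42°C

1800 → 5700 m (dry adiabatic, 9.8°C/km): ΔT = -9.8 × 3.9 = -38.22°C → T = -24.42°C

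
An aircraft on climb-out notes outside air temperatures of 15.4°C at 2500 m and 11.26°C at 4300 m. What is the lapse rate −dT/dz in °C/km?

2.3°C/km

Γ = −ΔT/Δz = (15.4 − 11.26) / (4300 − 2500) m
  = 4.14°C / 1.8 km = 2.3°C/km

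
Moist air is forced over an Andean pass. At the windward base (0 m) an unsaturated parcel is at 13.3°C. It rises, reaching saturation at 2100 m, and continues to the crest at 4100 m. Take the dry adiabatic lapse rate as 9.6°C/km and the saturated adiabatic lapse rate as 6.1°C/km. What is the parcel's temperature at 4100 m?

-19.06°C

From 0 m to 2100 m (dry): cools by 9.6 × 2.1 = 20.16°C, giving -6.86°C.
From 2100 m to 4100 m (saturated): cools by 6.1 × 2 = 12.2°C, giving -19.06°C.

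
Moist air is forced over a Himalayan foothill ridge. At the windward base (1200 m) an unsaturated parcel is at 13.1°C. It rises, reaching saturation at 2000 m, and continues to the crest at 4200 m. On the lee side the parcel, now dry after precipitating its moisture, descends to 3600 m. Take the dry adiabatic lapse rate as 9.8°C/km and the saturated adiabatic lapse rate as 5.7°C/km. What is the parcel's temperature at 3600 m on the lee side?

-1.4°C

1200–2000 m, dry: Δz = 0.8 km ⇒ ΔT = -7.84°C; T = 5.26°C
2000–4200 m, saturated: Δz = 2.2 km ⇒ ΔT = -12.54°C; T = -7.28°C
4200–3600 m, dry descent: Δz = 0.6 km ⇒ ΔT = +5.88°C; T = -1.4°C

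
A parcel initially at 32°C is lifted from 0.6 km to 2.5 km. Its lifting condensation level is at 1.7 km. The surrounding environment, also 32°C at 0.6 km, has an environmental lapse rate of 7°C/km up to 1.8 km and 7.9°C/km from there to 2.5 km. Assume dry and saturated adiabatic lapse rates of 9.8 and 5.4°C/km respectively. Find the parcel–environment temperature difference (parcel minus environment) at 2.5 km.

Parcel:
  Dry to 1700 m: -9.8 × 1.1 km = -10.78°C, so T = 21.22°C.
  Saturated to 2500 m: -5.4 × 0.8 km = -4.32°C, so T = 16.9°C.
Environment:
  Environment, lower layer to 1800 m: -7 × 1.2 km = -8.4°C, so T = 23.6°C.
  Environment, upper layer to 2500 m: -7.9 × 0.7 km = -5.53°C, so T = 18.07°C.
T_parcel − T_env = 16.9 − 18.07 = -1.17°C

-1.17°C (parcel cooler than environment)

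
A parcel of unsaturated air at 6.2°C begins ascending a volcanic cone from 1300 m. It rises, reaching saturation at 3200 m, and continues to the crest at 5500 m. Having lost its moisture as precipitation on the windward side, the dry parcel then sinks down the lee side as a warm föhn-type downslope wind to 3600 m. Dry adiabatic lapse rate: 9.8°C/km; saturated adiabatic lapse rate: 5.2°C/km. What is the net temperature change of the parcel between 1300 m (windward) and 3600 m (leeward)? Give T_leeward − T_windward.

-11.96°C

1300 → 3200 m (dry, 9.8°C/km): ΔT = -9.8 × 1.9 = -18.62°C → T = -12.42°C
3200 → 5500 m (saturated, 5.2°C/km): ΔT = -5.2 × 2.3 = -11.96°C → T = -24.38°C
5500 → 3600 m (dry descent, 9.8°C/km): ΔT = +9.8 × 1.9 = +18.62°C → T = -5.76°C
Net change vs windward start: -5.76 − 6.2 = -11.96°C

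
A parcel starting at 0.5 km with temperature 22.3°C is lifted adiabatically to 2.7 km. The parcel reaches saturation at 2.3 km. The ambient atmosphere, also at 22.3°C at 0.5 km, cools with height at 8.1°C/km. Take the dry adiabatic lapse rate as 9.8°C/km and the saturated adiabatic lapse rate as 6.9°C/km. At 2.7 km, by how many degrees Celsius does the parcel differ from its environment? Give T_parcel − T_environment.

-2.58°C (parcel cooler than environment)

Parcel:
  500–2300 m, dry: Δz = 1.8 km ⇒ ΔT = -17.64°C; T = 4.66°C
  2300–2700 m, saturated: Δz = 0.4 km ⇒ ΔT = -2.76°C; T = 1.9°C
Environment:
  500–2700 m, environment: Δz = 2.2 km ⇒ ΔT = -17.82°C; T = 4.48°C
T_parcel − T_env = 1.9 − 4.48 = -2.58°C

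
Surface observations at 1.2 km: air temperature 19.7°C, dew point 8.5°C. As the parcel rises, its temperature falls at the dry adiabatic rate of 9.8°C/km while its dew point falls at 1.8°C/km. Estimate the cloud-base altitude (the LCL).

T and T_d converge at 9.8 − 1.8 = 8°C per km
Height above start = (19.7 − 8.5) / 8 = 1.4 km
LCL altitude = 1200 m + 1400 m = 2600 m

2.6 km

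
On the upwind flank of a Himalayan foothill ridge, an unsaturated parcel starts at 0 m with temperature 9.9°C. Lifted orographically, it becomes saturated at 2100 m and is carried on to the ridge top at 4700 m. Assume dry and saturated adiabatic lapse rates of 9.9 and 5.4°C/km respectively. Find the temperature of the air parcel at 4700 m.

0–2100 m, dry: Δz = 2.1 km ⇒ ΔT = -20.79°C; T = -10.89°C
2100–4700 m, saturated: Δz = 2.6 km ⇒ ΔT = -14.04°C; T = -24.93°C

-24.93°C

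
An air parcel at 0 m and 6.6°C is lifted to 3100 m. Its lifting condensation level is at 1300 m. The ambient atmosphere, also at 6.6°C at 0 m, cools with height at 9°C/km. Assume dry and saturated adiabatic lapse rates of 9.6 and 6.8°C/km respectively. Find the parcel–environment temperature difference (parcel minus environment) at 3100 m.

+3.18°C (parcel warmer than environment)

Parcel:
  From 0 m to 1300 m (dry): cools by 9.6 × 1.3 = 12.48°C, giving -5.88°C.
  From 1300 m to 3100 m (saturated): cools by 6.8 × 1.8 = 12.24°C, giving -18.12°C.
Environment:
  From 0 m to 3100 m (environment): cools by 9 × 3.1 = 27.9°C, giving -21.3°C.
T_parcel − T_env = -18.12 − (-21.3) = +3.18°C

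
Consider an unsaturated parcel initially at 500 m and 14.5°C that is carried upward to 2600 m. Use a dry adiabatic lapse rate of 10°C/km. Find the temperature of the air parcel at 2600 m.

-6.5°C

500 → 2600 m (dry adiabatic, 10°C/km): ΔT = -10 × 2.1 = -21°C → T = -6.5°C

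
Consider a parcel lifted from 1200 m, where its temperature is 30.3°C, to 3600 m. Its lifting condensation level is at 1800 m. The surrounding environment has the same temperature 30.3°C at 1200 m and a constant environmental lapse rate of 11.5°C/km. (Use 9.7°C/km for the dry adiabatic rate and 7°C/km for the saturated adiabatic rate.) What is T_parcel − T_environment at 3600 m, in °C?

Parcel:
  From 1200 m to 1800 m (dry): cools by 9.7 × 0.6 = 5.82°C, giving 24.48°C.
  From 1800 m to 3600 m (saturated): cools by 7 × 1.8 = 12.6°C, giving 11.88°C.
Environment:
  From 1200 m to 3600 m (environment): cools by 11.5 × 2.4 = 27.6°C, giving 2.7°C.
T_parcel − T_env = 11.88 − 2.7 = +9.18°C

+9.18°C (parcel warmer than environment)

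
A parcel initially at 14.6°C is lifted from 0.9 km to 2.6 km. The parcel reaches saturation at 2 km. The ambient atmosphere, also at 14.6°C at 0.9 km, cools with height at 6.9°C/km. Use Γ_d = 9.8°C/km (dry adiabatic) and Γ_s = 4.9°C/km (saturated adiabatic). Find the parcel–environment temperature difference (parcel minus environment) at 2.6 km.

-1.99°C (parcel cooler than environment)

Parcel:
  900–2000 m, dry: Δz = 1.1 km ⇒ ΔT = -10.78°C; T = 3.82°C
  2000–2600 m, saturated: Δz = 0.6 km ⇒ ΔT = -2.94°C; T = 0.88°C
Environment:
  900–2600 m, environment: Δz = 1.7 km ⇒ ΔT = -11.73°C; T = 2.87°C
T_parcel − T_env = 0.88 − 2.87 = -1.99°C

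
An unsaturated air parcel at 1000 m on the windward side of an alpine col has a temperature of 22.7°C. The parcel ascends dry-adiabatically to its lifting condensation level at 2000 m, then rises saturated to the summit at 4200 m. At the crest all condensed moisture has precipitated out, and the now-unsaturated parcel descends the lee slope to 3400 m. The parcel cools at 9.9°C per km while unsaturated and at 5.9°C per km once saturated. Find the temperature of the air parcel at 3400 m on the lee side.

From 1000 m to 2000 m (dry): cools by 9.9 × 1 = 9.9°C, giving 12.8°C.
From 2000 m to 4200 m (saturated): cools by 5.9 × 2.2 = 12.98°C, giving -0.18°C.
From 4200 m to 3400 m (dry descent): warms by 9.9 × 0.8 = 7.92°C, giving 7.74°C.

7.74°C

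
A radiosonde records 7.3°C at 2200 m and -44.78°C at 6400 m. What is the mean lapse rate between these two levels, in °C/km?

12.4°C/km

Γ = −ΔT/Δz = (7.3 − (-44.78)) / (6400 − 2200) m
  = 52.08°C / 4.2 km = 12.4°C/km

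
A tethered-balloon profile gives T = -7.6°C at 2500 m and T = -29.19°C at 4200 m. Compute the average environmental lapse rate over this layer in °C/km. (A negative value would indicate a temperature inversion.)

Γ = −ΔT/Δz = (-7.6 − (-29.19)) / (4200 − 2500) m
  = 21.59°C / 1.7 km = 12.7°C/km

12.7°C/km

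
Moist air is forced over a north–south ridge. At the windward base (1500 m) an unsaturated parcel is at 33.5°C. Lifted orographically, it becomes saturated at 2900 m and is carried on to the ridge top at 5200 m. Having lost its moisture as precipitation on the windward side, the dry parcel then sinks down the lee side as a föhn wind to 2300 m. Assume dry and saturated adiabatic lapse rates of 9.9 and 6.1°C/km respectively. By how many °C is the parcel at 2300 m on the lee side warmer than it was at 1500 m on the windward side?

+0.82°C

1500 → 2900 m (dry, 9.9°C/km): ΔT = -9.9 × 1.4 = -13.86°C → T = 19.64°C
2900 → 5200 m (saturated, 6.1°C/km): ΔT = -6.1 × 2.3 = -14.03°C → T = 5.61°C
5200 → 2300 m (dry descent, 9.9°C/km): ΔT = +9.9 × 2.9 = +28.71°C → T = 34.32°C
Net change vs windward start: 34.32 − 33.5 = +0.82°C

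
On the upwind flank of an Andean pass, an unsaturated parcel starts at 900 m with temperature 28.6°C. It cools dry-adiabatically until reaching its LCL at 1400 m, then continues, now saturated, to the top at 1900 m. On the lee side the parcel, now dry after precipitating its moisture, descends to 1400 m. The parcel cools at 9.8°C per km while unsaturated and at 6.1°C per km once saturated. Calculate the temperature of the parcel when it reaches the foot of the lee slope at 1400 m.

Dry to 1400 m: -9.8 × 0.5 km = -4.9°C, so T = 23.7°C.
Saturated to 1900 m: -6.1 × 0.5 km = -3.05°C, so T = 20.65°C.
Dry descent to 1400 m: +9.8 × 0.5 km = +4.9°C, so T = 25.55°C.

25.55°C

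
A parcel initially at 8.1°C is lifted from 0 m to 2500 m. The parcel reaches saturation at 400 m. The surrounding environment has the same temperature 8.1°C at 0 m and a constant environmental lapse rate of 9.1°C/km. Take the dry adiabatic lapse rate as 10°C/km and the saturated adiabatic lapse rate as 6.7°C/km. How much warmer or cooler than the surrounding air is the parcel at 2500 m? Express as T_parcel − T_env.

+4.68°C (parcel warmer than environment)

Parcel:
  Dry to 400 m: -10 × 0.4 km = -4°C, so T = 4.1°C.
  Saturated to 2500 m: -6.7 × 2.1 km = -14.07°C, so T = -9.97°C.
Environment:
  Environment to 2500 m: -9.1 × 2.5 km = -22.75°C, so T = -14.65°C.
T_parcel − T_env = -9.97 − (-14.65) = +4.68°C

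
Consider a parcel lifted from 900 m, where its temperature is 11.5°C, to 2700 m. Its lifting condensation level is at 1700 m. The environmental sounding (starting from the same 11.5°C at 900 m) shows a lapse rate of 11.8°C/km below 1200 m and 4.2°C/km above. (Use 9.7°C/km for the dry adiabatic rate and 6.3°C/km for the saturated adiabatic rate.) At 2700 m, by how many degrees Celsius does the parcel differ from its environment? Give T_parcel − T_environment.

Parcel:
  From 900 m to 1700 m (dry): cools by 9.7 × 0.8 = 7.76°C, giving 3.74°C.
  From 1700 m to 2700 m (saturated): cools by 6.3 × 1 = 6.3°C, giving -2.56°C.
Environment:
  From 900 m to 1200 m (environment, lower layer): cools by 11.8 × 0.3 = 3.54°C, giving 7.96°C.
  From 1200 m to 2700 m (environment, upper layer): cools by 4.2 × 1.5 = 6.3°C, giving 1.66°C.
T_parcel − T_env = -2.56 − 1.66 = -4.22°C

-4.22°C (parcel cooler than environment)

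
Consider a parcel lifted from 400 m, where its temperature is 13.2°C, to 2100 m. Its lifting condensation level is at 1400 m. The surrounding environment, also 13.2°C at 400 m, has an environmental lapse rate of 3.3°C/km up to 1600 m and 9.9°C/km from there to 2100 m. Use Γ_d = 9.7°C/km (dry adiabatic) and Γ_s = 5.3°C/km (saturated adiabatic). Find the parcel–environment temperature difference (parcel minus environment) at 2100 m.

-4.5°C (parcel cooler than environment)

Parcel:
  400 → 1400 m (dry, 9.7°C/km): ΔT = -9.7 × 1 = -9.7°C → T = 3.5°C
  1400 → 2100 m (saturated, 5.3°C/km): ΔT = -5.3 × 0.7 = -3.71°C → T = -0.21°C
Environment:
  400 → 1600 m (environment, lower layer, 3.3°C/km): ΔT = -3.3 × 1.2 = -3.96°C → T = 9.24°C
  1600 → 2100 m (environment, upper layer, 9.9°C/km): ΔT = -9.9 × 0.5 = -4.95°C → T = 4.29°C
T_parcel − T_env = -0.21 − 4.29 = -4.5°C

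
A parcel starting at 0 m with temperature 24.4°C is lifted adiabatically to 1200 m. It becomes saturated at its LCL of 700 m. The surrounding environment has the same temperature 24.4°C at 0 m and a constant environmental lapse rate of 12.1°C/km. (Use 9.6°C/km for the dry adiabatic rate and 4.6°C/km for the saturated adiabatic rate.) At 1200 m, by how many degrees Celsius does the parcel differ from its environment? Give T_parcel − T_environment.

+5.5°C (parcel warmer than environment)

Parcel:
  0–700 m, dry: Δz = 0.7 km ⇒ ΔT = -6.72°C; T = 17.68°C
  700–1200 m, saturated: Δz = 0.5 km ⇒ ΔT = -2.3°C; T = 15.38°C
Environment:
  0–1200 m, environment: Δz = 1.2 km ⇒ ΔT = -14.52°C; T = 9.88°C
T_parcel − T_env = 15.38 − 9.88 = +5.5°C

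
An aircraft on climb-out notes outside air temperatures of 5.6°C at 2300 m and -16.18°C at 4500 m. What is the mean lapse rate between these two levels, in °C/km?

9.9°C/km

Γ = −ΔT/Δz = (5.6 − (-16.18)) / (4500 − 2300) m
  = 21.78°C / 2.2 km = 9.9°C/km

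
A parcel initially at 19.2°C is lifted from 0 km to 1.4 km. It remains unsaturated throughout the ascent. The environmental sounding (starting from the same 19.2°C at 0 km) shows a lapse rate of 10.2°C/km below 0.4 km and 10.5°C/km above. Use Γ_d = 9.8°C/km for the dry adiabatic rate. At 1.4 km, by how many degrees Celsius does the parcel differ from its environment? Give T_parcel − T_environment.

+0.86°C (parcel warmer than environment)

Parcel:
  0 → 1400 m (dry, 9.8°C/km): ΔT = -9.8 × 1.4 = -13.72°C → T = 5.48°C
Environment:
  0 → 400 m (environment, lower layer, 10.2°C/km): ΔT = -10.2 × 0.4 = -4.08°C → T = 15.12°C
  400 → 1400 m (environment, upper layer, 10.5°C/km): ΔT = -10.5 × 1 = -10.5°C → T = 4.62°C
T_parcel − T_env = 5.48 − 4.62 = +0.86°C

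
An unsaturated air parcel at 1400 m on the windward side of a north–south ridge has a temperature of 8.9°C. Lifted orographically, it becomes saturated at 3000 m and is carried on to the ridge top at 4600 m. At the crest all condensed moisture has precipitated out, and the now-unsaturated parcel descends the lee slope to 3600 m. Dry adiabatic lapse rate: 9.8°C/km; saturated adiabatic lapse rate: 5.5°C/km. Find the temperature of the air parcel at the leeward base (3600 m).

From 1400 m to 3000 m (dry): cools by 9.8 × 1.6 = 15.68°C, giving -6.78°C.
From 3000 m to 4600 m (saturated): cools by 5.5 × 1.6 = 8.8°C, giving -15.58°C.
From 4600 m to 3600 m (dry descent): warms by 9.8 × 1 = 9.8°C, giving -5.78°C.

-5.78°C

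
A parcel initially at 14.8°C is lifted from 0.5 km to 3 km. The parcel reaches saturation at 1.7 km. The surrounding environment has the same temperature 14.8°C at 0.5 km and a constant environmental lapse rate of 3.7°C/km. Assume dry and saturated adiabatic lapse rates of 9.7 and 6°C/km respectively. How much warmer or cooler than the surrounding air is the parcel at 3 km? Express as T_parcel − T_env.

-10.19°C (parcel cooler than environment)

Parcel:
  From 500 m to 1700 m (dry): cools by 9.7 × 1.2 = 11.64°C, giving 3.16°C.
  From 1700 m to 3000 m (saturated): cools by 6 × 1.3 = 7.8°C, giving -4.64°C.
Environment:
  From 500 m to 3000 m (environment): cools by 3.7 × 2.5 = 9.25°C, giving 5.55°C.
T_parcel − T_env = -4.64 − 5.55 = -10.19°C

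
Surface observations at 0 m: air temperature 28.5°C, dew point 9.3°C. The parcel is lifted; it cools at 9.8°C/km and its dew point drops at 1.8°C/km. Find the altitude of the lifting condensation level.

2400 m

T and T_d converge at 9.8 − 1.8 = 8°C per km
Height above start = (28.5 − 9.3) / 8 = 2.4 km
LCL altitude = 0 m + 2400 m = 2400 m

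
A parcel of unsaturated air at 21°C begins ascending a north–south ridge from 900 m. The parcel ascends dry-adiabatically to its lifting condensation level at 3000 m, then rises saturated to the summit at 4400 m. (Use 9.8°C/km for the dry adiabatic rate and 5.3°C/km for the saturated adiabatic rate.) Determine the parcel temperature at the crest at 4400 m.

-7°C

Dry to 3000 m: -9.8 × 2.1 km = -20.58°C, so T = 0.42°C.
Saturated to 4400 m: -5.3 × 1.4 km = -7.42°C, so T = -7°C.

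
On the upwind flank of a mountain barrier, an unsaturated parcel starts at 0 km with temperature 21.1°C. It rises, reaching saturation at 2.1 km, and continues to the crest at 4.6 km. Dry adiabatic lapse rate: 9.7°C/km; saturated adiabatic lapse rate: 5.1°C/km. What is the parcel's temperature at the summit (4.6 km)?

0 → 2100 m (dry, 9.7°C/km): ΔT = -9.7 × 2.1 = -20.37°C → T = 0.73°C
2100 → 4600 m (saturated, 5.1°C/km): ΔT = -5.1 × 2.5 = -12.75°C → T = -12.02°C

-12.02°C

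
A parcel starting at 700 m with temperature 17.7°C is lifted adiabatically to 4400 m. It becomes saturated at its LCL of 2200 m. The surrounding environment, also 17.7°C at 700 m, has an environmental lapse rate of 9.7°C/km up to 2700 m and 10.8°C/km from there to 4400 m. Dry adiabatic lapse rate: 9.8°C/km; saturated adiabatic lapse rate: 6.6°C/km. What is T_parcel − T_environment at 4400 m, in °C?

Parcel:
  700–2200 m, dry: Δz = 1.5 km ⇒ ΔT = -14.7°C; T = 3°C
  2200–4400 m, saturated: Δz = 2.2 km ⇒ ΔT = -14.52°C; T = -11.52°C
Environment:
  700–2700 m, environment, lower layer: Δz = 2 km ⇒ ΔT = -19.4°C; T = -1.7°C
  2700–4400 m, environment, upper layer: Δz = 1.7 km ⇒ ΔT = -18.36°C; T = -20.06°C
T_parcel − T_env = -11.52 − (-20.06) = +8.54°C

+8.54°C (parcel warmer than environment)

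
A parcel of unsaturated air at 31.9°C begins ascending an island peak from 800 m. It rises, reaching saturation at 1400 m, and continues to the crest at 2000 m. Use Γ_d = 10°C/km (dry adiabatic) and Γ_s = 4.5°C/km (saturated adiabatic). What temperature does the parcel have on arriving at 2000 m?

Dry to 1400 m: -10 × 0.6 km = -6°C, so T = 25.9°C.
Saturated to 2000 m: -4.5 × 0.6 km = -2.7°C, so T = 23.2°C.

23.2°C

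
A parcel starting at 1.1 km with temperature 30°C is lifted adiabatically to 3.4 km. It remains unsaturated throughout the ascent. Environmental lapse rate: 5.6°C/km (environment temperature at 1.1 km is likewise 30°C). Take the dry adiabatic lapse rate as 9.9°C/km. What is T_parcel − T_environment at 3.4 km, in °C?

Parcel:
  From 1100 m to 3400 m (dry): cools by 9.9 × 2.3 = 22.77°C, giving 7.23°C.
Environment:
  From 1100 m to 3400 m (environment): cools by 5.6 × 2.3 = 12.88°C, giving 17.12°C.
T_parcel − T_env = 7.23 − 17.12 = -9.89°C

-9.89°C (parcel cooler than environment)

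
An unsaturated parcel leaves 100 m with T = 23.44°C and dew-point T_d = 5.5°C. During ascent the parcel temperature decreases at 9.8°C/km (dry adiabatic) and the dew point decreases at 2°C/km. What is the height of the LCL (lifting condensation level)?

T and T_d converge at 9.8 − 2 = 7.8°C per km
Height above start = (23.44 − 5.5) / 7.8 = 2.3 km
LCL altitude = 100 m + 2300 m = 2400 m

2400 m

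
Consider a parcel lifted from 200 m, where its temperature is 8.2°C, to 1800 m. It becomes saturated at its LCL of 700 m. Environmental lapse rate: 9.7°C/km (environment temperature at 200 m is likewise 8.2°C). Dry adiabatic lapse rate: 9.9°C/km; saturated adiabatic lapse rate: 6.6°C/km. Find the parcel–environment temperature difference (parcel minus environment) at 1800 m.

Parcel:
  Dry to 700 m: -9.9 × 0.5 km = -4.95°C, so T = 3.25°C.
  Saturated to 1800 m: -6.6 × 1.1 km = -7.26°C, so T = -4.01°C.
Environment:
  Environment to 1800 m: -9.7 × 1.6 km = -15.52°C, so T = -7.32°C.
T_parcel − T_env = -4.01 − (-7.32) = +3.31°C

+3.31°C (parcel warmer than environment)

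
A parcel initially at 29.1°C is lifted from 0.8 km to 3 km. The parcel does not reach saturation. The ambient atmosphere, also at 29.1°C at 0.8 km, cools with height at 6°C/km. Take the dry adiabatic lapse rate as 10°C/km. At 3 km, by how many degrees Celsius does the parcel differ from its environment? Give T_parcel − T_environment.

Parcel:
  800–3000 m, dry: Δz = 2.2 km ⇒ ΔT = -22°C; T = 7.1°C
Environment:
  800–3000 m, environment: Δz = 2.2 km ⇒ ΔT = -13.2°C; T = 15.9°C
T_parcel − T_env = 7.1 − 15.9 = -8.8°C

-8.8°C (parcel cooler than environment)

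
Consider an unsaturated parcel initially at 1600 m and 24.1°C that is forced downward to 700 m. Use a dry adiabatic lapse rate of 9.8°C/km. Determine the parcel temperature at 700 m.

1600 → 700 m (dry adiabatic, 9.8°C/km): ΔT = +9.8 × 0.9 = +8.82°C → T = 32.92°C

32.92°C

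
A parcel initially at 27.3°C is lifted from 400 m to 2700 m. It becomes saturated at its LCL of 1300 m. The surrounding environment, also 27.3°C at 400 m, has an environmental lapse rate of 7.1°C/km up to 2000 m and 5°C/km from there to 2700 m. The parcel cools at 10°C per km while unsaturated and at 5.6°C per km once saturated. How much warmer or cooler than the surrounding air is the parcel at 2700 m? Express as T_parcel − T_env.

Parcel:
  Dry to 1300 m: -10 × 0.9 km = -9°C, so T = 18.3°C.
  Saturated to 2700 m: -5.6 × 1.4 km = -7.84°C, so T = 10.46°C.
Environment:
  Environment, lower layer to 2000 m: -7.1 × 1.6 km = -11.36°C, so T = 15.94°C.
  Environment, upper layer to 2700 m: -5 × 0.7 km = -3.5°C, so T = 12.44°C.
T_parcel − T_env = 10.46 − 12.44 = -1.98°C

-1.98°C (parcel cooler than environment)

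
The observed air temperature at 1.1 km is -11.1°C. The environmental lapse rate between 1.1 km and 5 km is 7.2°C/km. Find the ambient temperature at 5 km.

-39.18°C

From 1100 m to 5000 m (environmental): cools by 7.2 × 3.9 = 28.08°C, giving -39.18°C.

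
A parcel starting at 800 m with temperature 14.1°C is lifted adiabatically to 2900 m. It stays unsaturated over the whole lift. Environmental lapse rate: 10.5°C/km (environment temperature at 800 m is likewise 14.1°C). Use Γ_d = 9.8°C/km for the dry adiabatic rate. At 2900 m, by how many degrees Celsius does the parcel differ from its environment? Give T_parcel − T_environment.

Parcel:
  800–2900 m, dry: Δz = 2.1 km ⇒ ΔT = -20.58°C; T = -6.48°C
Environment:
  800–2900 m, environment: Δz = 2.1 km ⇒ ΔT = -22.05°C; T = -7.95°C
T_parcel − T_env = -6.48 − (-7.95) = +1.47°C

+1.47°C (parcel warmer than environment)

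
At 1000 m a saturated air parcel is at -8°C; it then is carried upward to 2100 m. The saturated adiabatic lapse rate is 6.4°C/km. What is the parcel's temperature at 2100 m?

-15.04°C

From 1000 m to 2100 m (saturated adiabatic): cools by 6.4 × 1.1 = 7.04°C, giving -15.04°C.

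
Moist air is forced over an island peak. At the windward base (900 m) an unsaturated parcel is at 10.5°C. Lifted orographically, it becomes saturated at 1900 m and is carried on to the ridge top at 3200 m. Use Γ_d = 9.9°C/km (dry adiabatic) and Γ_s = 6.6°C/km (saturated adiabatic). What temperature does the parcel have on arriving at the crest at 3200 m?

-7.98°C

Dry to 1900 m: -9.9 × 1 km = -9.9°C, so T = 0.6°C.
Saturated to 3200 m: -6.6 × 1.3 km = -8.58°C, so T = -7.98°C.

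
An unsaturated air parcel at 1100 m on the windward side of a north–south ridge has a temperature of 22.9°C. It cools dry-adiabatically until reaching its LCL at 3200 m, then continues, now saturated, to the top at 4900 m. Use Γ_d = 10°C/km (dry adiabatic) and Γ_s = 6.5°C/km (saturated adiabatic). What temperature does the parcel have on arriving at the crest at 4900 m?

Dry to 3200 m: -10 × 2.1 km = -21°C, so T = 1.9°C.
Saturated to 4900 m: -6.5 × 1.7 km = -11.05°C, so T = -9.15°C.

-9.15°C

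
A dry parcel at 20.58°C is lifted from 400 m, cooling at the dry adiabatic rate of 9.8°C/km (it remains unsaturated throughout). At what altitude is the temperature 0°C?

2500 m

Height above start = (20.58 − 0) / 9.8 = 2.1 km
Altitude = 400 m + 2100 m = 2500 m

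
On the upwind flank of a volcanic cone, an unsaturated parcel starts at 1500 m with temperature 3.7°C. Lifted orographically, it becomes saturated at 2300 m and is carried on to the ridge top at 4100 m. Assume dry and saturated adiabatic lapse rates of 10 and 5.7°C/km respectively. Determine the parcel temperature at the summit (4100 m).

-14.56°C

Dry to 2300 m: -10 × 0.8 km = -8°C, so T = -4.3°C.
Saturated to 4100 m: -5.7 × 1.8 km = -10.26°C, so T = -14.56°C.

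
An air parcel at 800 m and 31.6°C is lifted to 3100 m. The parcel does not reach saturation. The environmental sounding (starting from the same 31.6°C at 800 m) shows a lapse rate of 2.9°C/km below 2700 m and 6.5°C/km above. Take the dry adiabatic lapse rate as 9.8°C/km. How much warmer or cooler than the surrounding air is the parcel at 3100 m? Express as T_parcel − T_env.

Parcel:
  800–3100 m, dry: Δz = 2.3 km ⇒ ΔT = -22.54°C; T = 9.06°C
Environment:
  800–2700 m, environment, lower layer: Δz = 1.9 km ⇒ ΔT = -5.51°C; T = 26.09°C
  2700–3100 m, environment, upper layer: Δz = 0.4 km ⇒ ΔT = -2.6°C; T = 23.49°C
T_parcel − T_env = 9.06 − 23.49 = -14.43°C

-14.43°C (parcel cooler than environment)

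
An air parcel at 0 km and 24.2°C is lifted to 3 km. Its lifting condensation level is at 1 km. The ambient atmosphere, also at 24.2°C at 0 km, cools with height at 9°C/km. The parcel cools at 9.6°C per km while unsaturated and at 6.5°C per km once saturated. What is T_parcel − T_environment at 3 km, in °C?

+4.4°C (parcel warmer than environment)

Parcel:
  Dry to 1000 m: -9.6 × 1 km = -9.6°C, so T = 14.6°C.
  Saturated to 3000 m: -6.5 × 2 km = -13°C, so T = 1.6°C.
Environment:
  Environment to 3000 m: -9 × 3 km = -27°C, so T = -2.8°C.
T_parcel − T_env = 1.6 − (-2.8) = +4.4°C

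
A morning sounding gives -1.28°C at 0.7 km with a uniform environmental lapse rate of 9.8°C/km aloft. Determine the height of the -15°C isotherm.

2.1 km

Height above start = (-1.28 − (-15)) / 9.8 = 1.4 km
Altitude = 700 m + 1400 m = 2100 m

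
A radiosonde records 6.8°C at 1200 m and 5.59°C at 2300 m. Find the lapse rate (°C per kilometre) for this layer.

1.1°C/km

Γ = −ΔT/Δz = (6.8 − 5.59) / (2300 − 1200) m
  = 1.21°C / 1.1 km = 1.1°C/km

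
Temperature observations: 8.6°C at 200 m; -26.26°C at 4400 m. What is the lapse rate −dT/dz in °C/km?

Γ = −ΔT/Δz = (8.6 − (-26.26)) / (4400 − 200) m
  = 34.86°C / 4.2 km = 8.3°C/km

8.3°C/km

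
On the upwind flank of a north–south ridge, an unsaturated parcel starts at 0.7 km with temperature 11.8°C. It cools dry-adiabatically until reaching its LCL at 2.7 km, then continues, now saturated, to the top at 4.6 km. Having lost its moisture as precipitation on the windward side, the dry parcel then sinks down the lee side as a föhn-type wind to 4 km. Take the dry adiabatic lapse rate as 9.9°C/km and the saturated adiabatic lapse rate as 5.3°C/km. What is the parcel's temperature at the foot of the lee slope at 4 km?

-12.13°C

Dry to 2700 m: -9.9 × 2 km = -19.8°C, so T = -8°C.
Saturated to 4600 m: -5.3 × 1.9 km = -10.07°C, so T = -18.07°C.
Dry descent to 4000 m: +9.9 × 0.6 km = +5.94°C, so T = -12.13°C.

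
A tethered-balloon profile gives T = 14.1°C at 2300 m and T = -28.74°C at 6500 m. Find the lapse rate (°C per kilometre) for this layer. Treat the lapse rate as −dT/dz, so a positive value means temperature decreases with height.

Γ = −ΔT/Δz = (14.1 − (-28.74)) / (6500 − 2300) m
  = 42.84°C / 4.2 km = 10.2°C/km

10.2°C/km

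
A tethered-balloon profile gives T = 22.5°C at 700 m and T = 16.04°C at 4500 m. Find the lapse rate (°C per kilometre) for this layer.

Γ = −ΔT/Δz = (22.5 − 16.04) / (4500 − 700) m
  = 6.46°C / 3.8 km = 1.7°C/km

1.7°C/km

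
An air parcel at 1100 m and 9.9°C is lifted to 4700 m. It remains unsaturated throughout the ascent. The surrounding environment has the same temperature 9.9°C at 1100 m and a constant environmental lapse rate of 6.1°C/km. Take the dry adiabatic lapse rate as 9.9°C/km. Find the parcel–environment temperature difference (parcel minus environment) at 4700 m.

Parcel:
  From 1100 m to 4700 m (dry): cools by 9.9 × 3.6 = 35.64°C, giving -25.74°C.
Environment:
  From 1100 m to 4700 m (environment): cools by 6.1 × 3.6 = 21.96°C, giving -12.06°C.
T_parcel − T_env = -25.74 − (-12.06) = -13.68°C

-13.68°C (parcel cooler than environment)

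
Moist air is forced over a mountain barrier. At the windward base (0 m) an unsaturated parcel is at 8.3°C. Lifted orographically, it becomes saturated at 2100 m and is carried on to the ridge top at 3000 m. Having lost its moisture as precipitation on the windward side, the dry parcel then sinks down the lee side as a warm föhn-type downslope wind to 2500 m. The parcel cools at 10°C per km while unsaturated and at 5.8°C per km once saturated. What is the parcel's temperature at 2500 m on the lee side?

From 0 m to 2100 m (dry): cools by 10 × 2.1 = 21°C, giving -12.7°C.
From 2100 m to 3000 m (saturated): cools by 5.8 × 0.9 = 5.22°C, giving -17.92°C.
From 3000 m to 2500 m (dry descent): warms by 10 × 0.5 = 5°C, giving -12.92°C.

-12.92°C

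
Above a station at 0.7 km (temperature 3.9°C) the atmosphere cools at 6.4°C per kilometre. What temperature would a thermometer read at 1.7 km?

-2.5°C

From 700 m to 1700 m (environmental): cools by 6.4 × 1 = 6.4°C, giving -2.5°C.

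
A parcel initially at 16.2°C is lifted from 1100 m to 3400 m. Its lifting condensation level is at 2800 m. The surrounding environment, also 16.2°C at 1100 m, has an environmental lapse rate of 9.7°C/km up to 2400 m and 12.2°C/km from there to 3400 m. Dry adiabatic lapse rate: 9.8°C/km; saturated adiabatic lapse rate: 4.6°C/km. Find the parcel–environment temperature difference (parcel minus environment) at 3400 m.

+5.39°C (parcel warmer than environment)

Parcel:
  Dry to 2800 m: -9.8 × 1.7 km = -16.66°C, so T = -0.46°C.
  Saturated to 3400 m: -4.6 × 0.6 km = -2.76°C, so T = -3.22°C.
Environment:
  Environment, lower layer to 2400 m: -9.7 × 1.3 km = -12.61°C, so T = 3.59°C.
  Environment, upper layer to 3400 m: -12.2 × 1 km = -12.2°C, so T = -8.61°C.
T_parcel − T_env = -3.22 − (-8.61) = +5.39°C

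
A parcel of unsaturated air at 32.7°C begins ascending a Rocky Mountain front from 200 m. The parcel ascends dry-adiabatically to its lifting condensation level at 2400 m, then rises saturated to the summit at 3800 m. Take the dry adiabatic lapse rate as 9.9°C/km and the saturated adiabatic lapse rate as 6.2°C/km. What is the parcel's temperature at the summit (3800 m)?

200–2400 m, dry: Δz = 2.2 km ⇒ ΔT = -21.78°C; T = 10.92°C
2400–3800 m, saturated: Δz = 1.4 km ⇒ ΔT = -8.68°C; T = 2.24°C

2.24°C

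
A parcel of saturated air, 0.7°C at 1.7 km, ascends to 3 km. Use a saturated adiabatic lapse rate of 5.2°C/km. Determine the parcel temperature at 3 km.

-6.06°C

1700 → 3000 m (saturated adiabatic, 5.2°C/km): ΔT = -5.2 × 1.3 = -6.76°C → T = -6.06°C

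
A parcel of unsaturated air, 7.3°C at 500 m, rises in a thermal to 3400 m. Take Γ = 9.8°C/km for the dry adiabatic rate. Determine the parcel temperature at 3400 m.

-21.12°C

500 → 3400 m (dry adiabatic, 9.8°C/km): ΔT = -9.8 × 2.9 = -28.42°C → T = -21.12°C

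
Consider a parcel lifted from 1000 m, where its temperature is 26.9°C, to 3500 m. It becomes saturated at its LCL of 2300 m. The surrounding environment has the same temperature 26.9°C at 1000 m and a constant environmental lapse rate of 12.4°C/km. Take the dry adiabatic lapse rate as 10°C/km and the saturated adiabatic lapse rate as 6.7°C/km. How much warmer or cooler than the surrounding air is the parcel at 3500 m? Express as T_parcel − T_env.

+9.96°C (parcel warmer than environment)

Parcel:
  1000 → 2300 m (dry, 10°C/km): ΔT = -10 × 1.3 = -13°C → T = 13.9°C
  2300 → 3500 m (saturated, 6.7°C/km): ΔT = -6.7 × 1.2 = -8.04°C → T = 5.86°C
Environment:
  1000 → 3500 m (environment, 12.4°C/km): ΔT = -12.4 × 2.5 = -31°C → T = -4.1°C
T_parcel − T_env = 5.86 − (-4.1) = +9.96°C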